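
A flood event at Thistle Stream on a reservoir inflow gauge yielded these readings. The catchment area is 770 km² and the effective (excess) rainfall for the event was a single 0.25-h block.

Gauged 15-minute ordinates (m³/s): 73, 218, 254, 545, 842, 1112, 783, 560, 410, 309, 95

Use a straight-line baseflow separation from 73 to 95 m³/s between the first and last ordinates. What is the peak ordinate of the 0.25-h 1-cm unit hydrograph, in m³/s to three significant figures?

Direct runoff: 0.00, 142.80, 176.60, 465.40, 760.20, 1028.00, 696.80, 471.60, 319.40, 216.20, 0.00 m³/s; ΣQ_DR = 4277 m³/s, peak = 1028.00 m³/s.
Runoff depth d = ΣQ_DR·Δt / A = 4277 × 900 / (770 km²) = 4.999 mm.
The 1-cm UH is the DRH scaled by (10 mm)/d, so U_p = 1028.00 × 10/4.999 = 2060 m³/s.

U_p ≈ 2060 m³/s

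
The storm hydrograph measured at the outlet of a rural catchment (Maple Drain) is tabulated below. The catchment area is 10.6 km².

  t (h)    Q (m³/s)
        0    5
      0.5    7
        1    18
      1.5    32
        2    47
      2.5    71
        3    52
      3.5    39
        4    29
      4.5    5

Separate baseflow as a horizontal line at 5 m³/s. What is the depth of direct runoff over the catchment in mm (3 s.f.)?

d ≈ 43.3 mm

Direct runoff: 0.0, 2.0, 13.0, 27.0, 42.0, 66.0, 47.0, 34.0, 24.0, 0.0 m³/s; ΣQ_DR = 255.0 m³/s.
V = ΣQ_DR · Δt = 255.0 × 1800 s = 4.590 × 10^5 m³.
Over A = 10.6 km², depth = V / A = 43.3 mm.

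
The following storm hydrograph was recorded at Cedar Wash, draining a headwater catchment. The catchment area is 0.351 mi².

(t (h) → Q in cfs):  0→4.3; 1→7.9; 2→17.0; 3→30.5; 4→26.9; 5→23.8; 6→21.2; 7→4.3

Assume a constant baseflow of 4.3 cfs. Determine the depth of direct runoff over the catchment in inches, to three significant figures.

Direct runoff: 0.0, 3.6, 12.7, 26.2, 22.6, 19.5, 16.9, 0.0 cfs; ΣQ_DR = 101.5 cfs.
V = ΣQ_DR · Δt = 101.5 × 3600 s = 3.654 × 10^5 ft³.
Over A = 0.351 mi², depth = V / A = 0.448 in.

d ≈ 0.448 in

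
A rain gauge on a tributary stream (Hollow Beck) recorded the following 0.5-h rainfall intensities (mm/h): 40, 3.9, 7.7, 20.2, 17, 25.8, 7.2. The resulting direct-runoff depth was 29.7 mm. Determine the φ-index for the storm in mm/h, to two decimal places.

Only the 4 blocks with intensity above φ contribute runoff: 40, 20.2, 17, 25.8 mm/h.
Σ(I−φ)·Δt = d  ⇒  (40+20.2+17+25.8 − 4φ)·0.5 = 29.7
φ = (103.0 − 29.7/0.5) / 4 = 10.90 mm/h.

φ ≈ 10.90 mm/h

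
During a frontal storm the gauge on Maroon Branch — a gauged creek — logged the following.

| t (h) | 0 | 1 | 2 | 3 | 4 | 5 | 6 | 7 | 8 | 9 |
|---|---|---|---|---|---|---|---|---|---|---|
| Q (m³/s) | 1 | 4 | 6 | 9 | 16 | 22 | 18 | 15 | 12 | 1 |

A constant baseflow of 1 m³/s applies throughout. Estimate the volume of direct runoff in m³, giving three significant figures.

Direct-runoff ordinates (Q − Q_b): 0.0, 3.0, 5.0, 8.0, 15.0, 21.0, 17.0, 14.0, 11.0, 0.0 m³/s.
ΣQ_DR = 94.00 m³/s.
With Δt = 1 h = 3600 s, V = ΣQ_DR · Δt = 94.00 × 3600 = 3.38 × 10^5 m³.

V ≈ 3.38 × 10^5 m³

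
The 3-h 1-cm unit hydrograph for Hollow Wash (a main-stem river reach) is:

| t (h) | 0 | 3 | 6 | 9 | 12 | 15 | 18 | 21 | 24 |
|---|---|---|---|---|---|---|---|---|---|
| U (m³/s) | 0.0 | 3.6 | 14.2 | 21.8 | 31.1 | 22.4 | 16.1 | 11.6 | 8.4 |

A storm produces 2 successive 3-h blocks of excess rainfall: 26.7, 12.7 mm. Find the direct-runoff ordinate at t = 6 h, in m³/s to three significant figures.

By discrete convolution, Q_j = Σ (P_i / 10 mm) · U_{j−i}.
At t = 6 h (j=2): Q = (26.7/10)·14.2 + (12.7/10)·3.6 = 42.5 m³/s.

Q ≈ 42.5 m³/s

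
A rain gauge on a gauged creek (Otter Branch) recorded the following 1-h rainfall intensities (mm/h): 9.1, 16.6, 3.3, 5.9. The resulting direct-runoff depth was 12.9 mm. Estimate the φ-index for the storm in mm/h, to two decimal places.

Only the 2 blocks with intensity above φ contribute runoff: 9.1, 16.6 mm/h.
Σ(I−φ)·Δt = d  ⇒  (9.1+16.6 − 2φ)·1 = 12.9
φ = (25.70 − 12.9/1) / 2 = 6.40 mm/h.

φ ≈ 6.40 mm/h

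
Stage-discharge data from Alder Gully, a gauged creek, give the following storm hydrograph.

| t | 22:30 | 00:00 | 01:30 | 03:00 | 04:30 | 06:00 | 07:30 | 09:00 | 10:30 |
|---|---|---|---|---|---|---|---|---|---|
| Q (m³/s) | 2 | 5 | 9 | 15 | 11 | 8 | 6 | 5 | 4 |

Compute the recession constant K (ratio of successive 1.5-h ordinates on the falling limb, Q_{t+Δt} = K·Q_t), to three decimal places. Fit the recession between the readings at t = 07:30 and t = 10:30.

K ≈ 0.816

Using the recession-limb readings at t = 07:30 and t = 10:30: Q falls from 6 to 4 m³/s over 2 intervals.
K = (Q₂/Q₁)^(1/2) = (4/6)^(1/2) = 0.816.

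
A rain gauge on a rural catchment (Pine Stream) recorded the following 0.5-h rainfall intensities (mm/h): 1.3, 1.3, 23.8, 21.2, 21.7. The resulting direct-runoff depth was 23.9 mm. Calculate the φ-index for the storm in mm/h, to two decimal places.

Only the 3 blocks with intensity above φ contribute runoff: 23.8, 21.2, 21.7 mm/h.
Σ(I−φ)·Δt = d  ⇒  (23.8+21.2+21.7 − 3φ)·0.5 = 23.9
φ = (66.70 − 23.9/0.5) / 3 = 6.30 mm/h.

φ ≈ 6.30 mm/h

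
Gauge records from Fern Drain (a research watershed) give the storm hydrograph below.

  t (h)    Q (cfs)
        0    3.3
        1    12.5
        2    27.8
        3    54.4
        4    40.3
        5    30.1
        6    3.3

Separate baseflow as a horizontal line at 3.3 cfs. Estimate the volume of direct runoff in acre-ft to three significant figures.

Direct-runoff ordinates (Q − Q_b): 0.0, 9.2, 24.5, 51.1, 37.0, 26.8, 0.0 cfs.
ΣQ_DR = 148.6 cfs.
With Δt = 1 h = 3600 s, V = ΣQ_DR · Δt = 148.6 × 3600 = 5.35 × 10^5 ft³ = 12.3 acre-ft.

V ≈ 12.3 acre-ft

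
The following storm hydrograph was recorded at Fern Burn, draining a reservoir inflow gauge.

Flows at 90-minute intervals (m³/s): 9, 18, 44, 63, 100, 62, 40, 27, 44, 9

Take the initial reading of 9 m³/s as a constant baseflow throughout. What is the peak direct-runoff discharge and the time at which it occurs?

Subtracting baseflow gives direct-runoff ordinates: 0.0, 9.0, 35.0, 54.0, 91.0, 53.0, 31.0, 18.0, 35.0, 0.0 m³/s.
The maximum is 91.0 m³/s, occurring at the reading for t = 6 h.

Q_p = 91.0 m³/s at t = 6 h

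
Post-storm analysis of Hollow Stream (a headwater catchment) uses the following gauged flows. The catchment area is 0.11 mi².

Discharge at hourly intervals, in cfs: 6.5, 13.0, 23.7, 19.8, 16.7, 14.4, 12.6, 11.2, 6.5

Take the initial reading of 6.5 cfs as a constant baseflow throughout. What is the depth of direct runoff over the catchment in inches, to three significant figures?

d ≈ 0.928 in

Direct runoff: 0.0, 6.5, 17.2, 13.3, 10.2, 7.9, 6.1, 4.7, 0.0 cfs; ΣQ_DR = 65.90 cfs.
V = ΣQ_DR · Δt = 65.90 × 3600 s = 2.372 × 10^5 ft³.
Over A = 0.11 mi², depth = V / A = 0.928 in.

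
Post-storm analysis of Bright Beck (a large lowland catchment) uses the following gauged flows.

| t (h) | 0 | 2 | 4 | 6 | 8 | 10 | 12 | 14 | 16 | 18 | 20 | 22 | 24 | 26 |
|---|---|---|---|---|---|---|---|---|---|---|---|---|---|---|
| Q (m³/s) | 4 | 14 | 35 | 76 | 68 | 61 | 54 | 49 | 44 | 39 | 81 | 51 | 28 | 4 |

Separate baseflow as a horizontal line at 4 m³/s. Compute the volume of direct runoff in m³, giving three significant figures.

V ≈ 3.97 × 10^6 m³

Direct-runoff ordinates (Q − Q_b): 0.0, 10.0, 31.0, 72.0, 64.0, 57.0, 50.0, 45.0, 40.0, 35.0, 77.0, 47.0, 24.0, 0.0 m³/s.
ΣQ_DR = 552.0 m³/s.
With Δt = 2 h = 7200 s, V = ΣQ_DR · Δt = 552.0 × 7200 = 3.97 × 10^6 m³.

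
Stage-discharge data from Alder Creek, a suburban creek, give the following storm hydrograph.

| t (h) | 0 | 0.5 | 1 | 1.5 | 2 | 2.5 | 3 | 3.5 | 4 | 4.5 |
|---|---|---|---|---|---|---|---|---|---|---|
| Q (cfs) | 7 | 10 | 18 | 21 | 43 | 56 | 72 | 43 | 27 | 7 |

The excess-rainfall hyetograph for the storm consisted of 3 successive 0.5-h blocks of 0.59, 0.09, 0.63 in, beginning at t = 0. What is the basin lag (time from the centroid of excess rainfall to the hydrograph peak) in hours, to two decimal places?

t_L ≈ 2.23 h

Centroid of excess rainfall: t_c = Σ P_i·t̄_i / ΣP_i = 0.7653 h (block centres at 0.25, 0.75, 1.25 h).
Hydrograph peak occurs at t = 3 h, so basin lag t_L = 3 − 0.7653 = 2.23 h.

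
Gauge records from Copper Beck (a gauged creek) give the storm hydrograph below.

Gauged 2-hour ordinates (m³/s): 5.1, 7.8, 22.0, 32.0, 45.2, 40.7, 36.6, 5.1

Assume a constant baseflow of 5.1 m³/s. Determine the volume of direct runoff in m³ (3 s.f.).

V ≈ 1.11 × 10^6 m³

Direct-runoff ordinates (Q − Q_b): 0.0, 2.7, 16.9, 26.9, 40.1, 35.6, 31.5, 0.0 m³/s.
ΣQ_DR = 153.7 m³/s.
With Δt = 2 h = 7200 s, V = ΣQ_DR · Δt = 153.7 × 7200 = 1.11 × 10^6 m³.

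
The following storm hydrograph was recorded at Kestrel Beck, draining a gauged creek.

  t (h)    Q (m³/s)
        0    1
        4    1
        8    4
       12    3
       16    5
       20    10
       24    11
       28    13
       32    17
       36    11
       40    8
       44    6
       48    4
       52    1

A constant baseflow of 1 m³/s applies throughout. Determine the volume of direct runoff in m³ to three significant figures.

Direct-runoff ordinates (Q − Q_b): 0.0, 0.0, 3.0, 2.0, 4.0, 9.0, 10.0, 12.0, 16.0, 10.0, 7.0, 5.0, 3.0, 0.0 m³/s.
ΣQ_DR = 81.00 m³/s.
With Δt = 4 h = 14400 s, V = ΣQ_DR · Δt = 81.00 × 14400 = 1.17 × 10^6 m³.

V ≈ 1.17 × 10^6 m³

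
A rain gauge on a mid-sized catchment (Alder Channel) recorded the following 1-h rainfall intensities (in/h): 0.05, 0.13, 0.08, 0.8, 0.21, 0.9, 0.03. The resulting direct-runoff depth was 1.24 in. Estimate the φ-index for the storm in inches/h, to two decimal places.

φ ≈ 0.23 in/h

Only the 2 blocks with intensity above φ contribute runoff: 0.8, 0.9 in/h.
Σ(I−φ)·Δt = d  ⇒  (0.8+0.9 − 2φ)·1 = 1.24
φ = (1.700 − 1.24/1) / 2 = 0.23 in/h.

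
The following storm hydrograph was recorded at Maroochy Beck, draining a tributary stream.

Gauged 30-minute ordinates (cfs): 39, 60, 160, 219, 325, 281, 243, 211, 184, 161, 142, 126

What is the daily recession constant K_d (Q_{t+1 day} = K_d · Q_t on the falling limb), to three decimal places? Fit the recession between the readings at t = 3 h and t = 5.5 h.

K_d ≈ 0.002

Between t = 3 h and t = 5.5 h the flow falls from 243 to 126 cfs over 5×0.5 h = 2.5 h.
Per-interval ratio K = (126/243)^(1/5) = 0.8769; K_d = K^(24/0.5) = 0.002.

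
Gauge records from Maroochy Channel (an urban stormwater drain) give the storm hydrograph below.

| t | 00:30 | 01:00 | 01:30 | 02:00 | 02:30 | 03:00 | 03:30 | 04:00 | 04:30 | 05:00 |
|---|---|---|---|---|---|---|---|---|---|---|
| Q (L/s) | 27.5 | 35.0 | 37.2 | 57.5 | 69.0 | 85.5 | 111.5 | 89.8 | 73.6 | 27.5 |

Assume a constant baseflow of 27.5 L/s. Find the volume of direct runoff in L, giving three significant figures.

V ≈ 6.10 × 10^5 L

Direct-runoff ordinates (Q − Q_b): 0.0, 7.5, 9.7, 30.0, 41.5, 58.0, 84.0, 62.3, 46.1, 0.0 L/s.
ΣQ_DR = 339.1 L/s.
With Δt = 0.5 h = 1800 s, V = ΣQ_DR · Δt = 339.1 × 1800 = 6.10 × 10^5 L.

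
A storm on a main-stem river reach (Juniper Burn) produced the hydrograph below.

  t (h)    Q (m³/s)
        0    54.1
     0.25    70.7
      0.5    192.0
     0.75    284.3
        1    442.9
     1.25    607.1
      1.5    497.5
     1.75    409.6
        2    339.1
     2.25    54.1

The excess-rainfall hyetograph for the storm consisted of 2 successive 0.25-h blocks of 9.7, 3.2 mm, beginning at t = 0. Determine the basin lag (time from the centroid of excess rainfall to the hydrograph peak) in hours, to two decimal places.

t_L ≈ 1.06 h

Centroid of excess rainfall: t_c = Σ P_i·t̄_i / ΣP_i = 0.1870 h (block centres at 0.125, 0.375 h).
Hydrograph peak occurs at t = 1.25 h, so basin lag t_L = 1.25 − 0.1870 = 1.06 h.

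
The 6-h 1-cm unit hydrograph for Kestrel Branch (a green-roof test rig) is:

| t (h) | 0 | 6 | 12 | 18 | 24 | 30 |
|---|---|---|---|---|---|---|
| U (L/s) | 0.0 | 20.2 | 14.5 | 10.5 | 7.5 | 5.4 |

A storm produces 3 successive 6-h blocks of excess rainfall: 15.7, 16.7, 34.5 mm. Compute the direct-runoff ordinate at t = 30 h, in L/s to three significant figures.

Q ≈ 57.2 L/s

By discrete convolution, Q_j = Σ (P_i / 10 mm) · U_{j−i}.
At t = 30 h (j=5): Q = (15.7/10)·5.4 + (16.7/10)·7.5 + (34.5/10)·10.5 = 57.2 L/s.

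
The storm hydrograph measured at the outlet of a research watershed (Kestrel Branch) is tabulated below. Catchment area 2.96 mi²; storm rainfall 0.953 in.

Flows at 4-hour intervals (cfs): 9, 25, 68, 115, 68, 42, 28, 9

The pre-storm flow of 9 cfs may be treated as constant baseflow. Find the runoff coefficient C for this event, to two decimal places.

ΣQ_DR = 292.0 cfs; V = ΣQ_DR·Δt = 4.205 × 10^6 ft³.
Runoff depth d = V / A = 0.6115 in.
C = d / P = 0.6115 / 0.953 = 0.64.

C ≈ 0.64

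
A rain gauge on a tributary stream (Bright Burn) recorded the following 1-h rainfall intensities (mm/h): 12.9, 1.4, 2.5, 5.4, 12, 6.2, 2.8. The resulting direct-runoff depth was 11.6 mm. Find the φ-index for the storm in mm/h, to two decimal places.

Only the 2 blocks with intensity above φ contribute runoff: 12.9, 12 mm/h.
Σ(I−φ)·Δt = d  ⇒  (12.9+12 − 2φ)·1 = 11.6
φ = (24.90 − 11.6/1) / 2 = 6.65 mm/h.

φ ≈ 6.65 mm/h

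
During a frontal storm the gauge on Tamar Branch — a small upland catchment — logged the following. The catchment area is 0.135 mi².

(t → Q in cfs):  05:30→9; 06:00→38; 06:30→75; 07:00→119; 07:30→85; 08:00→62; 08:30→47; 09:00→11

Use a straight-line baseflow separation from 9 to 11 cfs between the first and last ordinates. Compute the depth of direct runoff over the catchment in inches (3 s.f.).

d ≈ 2.10 in

Direct runoff: 0.00, 28.71, 65.43, 109.14, 74.86, 51.57, 36.29, 0.00 cfs; ΣQ_DR = 366.0 cfs.
V = ΣQ_DR · Δt = 366.0 × 1800 s = 6.588 × 10^5 ft³.
Over A = 0.135 mi², depth = V / A = 2.10 in.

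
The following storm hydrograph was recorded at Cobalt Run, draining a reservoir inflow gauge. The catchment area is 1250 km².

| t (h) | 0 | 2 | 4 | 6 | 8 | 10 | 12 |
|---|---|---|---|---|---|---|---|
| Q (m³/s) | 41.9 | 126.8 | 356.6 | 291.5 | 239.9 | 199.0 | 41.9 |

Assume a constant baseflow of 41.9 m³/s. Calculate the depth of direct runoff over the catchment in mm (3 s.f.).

Direct runoff: 0.0, 84.9, 314.7, 249.6, 198.0, 157.1, 0.0 m³/s; ΣQ_DR = 1004 m³/s.
V = ΣQ_DR · Δt = 1004 × 7200 s = 7.231 × 10^6 m³.
Over A = 1250 km², depth = V / A = 5.78 mm.

d ≈ 5.78 mm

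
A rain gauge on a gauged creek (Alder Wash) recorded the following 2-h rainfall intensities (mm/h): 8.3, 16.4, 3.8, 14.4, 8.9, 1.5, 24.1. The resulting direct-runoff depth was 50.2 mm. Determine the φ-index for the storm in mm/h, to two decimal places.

Only the 3 blocks with intensity above φ contribute runoff: 16.4, 14.4, 24.1 mm/h.
Σ(I−φ)·Δt = d  ⇒  (16.4+14.4+24.1 − 3φ)·2 = 50.2
φ = (54.90 − 50.2/2) / 3 = 9.93 mm/h.

φ ≈ 9.93 mm/h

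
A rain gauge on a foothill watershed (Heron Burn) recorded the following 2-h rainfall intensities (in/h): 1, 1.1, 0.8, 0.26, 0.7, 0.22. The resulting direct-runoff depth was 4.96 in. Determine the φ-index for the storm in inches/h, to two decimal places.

Only the 4 blocks with intensity above φ contribute runoff: 1, 1.1, 0.8, 0.7 in/h.
Σ(I−φ)·Δt = d  ⇒  (1+1.1+0.8+0.7 − 4φ)·2 = 4.96
φ = (3.600 − 4.96/2) / 4 = 0.28 in/h.

φ ≈ 0.28 in/h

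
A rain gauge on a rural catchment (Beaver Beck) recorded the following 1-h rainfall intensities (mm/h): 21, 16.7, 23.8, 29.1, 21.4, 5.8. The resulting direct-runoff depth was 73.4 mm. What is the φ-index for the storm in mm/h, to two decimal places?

Only the 5 blocks with intensity above φ contribute runoff: 21, 16.7, 23.8, 29.1, 21.4 mm/h.
Σ(I−φ)·Δt = d  ⇒  (21+16.7+23.8+29.1+21.4 − 5φ)·1 = 73.4
φ = (112.0 − 73.4/1) / 5 = 7.72 mm/h.

φ ≈ 7.72 mm/h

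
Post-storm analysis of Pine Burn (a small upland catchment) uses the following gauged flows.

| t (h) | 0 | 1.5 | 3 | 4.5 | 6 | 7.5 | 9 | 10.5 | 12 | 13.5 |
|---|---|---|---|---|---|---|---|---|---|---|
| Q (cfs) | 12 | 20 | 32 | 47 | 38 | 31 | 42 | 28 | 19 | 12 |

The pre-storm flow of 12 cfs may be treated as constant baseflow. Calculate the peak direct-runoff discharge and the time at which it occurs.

Q_p = 35.0 cfs at t = 4.5 h

Subtracting baseflow gives direct-runoff ordinates: 0.0, 8.0, 20.0, 35.0, 26.0, 19.0, 30.0, 16.0, 7.0, 0.0 cfs.
The maximum is 35.0 cfs, occurring at the reading for t = 4.5 h.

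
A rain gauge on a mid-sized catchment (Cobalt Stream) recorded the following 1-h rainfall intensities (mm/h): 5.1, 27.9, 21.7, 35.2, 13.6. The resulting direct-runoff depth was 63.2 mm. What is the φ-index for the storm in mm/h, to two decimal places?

φ ≈ 8.80 mm/h

Only the 4 blocks with intensity above φ contribute runoff: 27.9, 21.7, 35.2, 13.6 mm/h.
Σ(I−φ)·Δt = d  ⇒  (27.9+21.7+35.2+13.6 − 4φ)·1 = 63.2
φ = (98.40 − 63.2/1) / 4 = 8.80 mm/h.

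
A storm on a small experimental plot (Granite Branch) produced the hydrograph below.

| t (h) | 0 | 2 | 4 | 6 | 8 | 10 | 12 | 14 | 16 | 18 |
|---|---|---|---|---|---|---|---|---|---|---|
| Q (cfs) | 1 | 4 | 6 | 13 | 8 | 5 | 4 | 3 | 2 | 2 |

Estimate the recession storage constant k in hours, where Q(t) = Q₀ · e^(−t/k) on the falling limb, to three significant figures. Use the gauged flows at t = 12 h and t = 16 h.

k ≈ 5.77 h

On the falling limb, Q drops from 4 to 2 cfs between t = 12 h and t = 16 h (Δt = 4 h).
k = −Δt / ln(Q₂/Q₁) = −4 / ln(2/4) = 5.77 h.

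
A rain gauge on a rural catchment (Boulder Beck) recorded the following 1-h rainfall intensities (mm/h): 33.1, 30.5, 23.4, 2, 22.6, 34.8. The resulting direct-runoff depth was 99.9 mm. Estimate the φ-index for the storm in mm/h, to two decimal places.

Only the 5 blocks with intensity above φ contribute runoff: 33.1, 30.5, 23.4, 22.6, 34.8 mm/h.
Σ(I−φ)·Δt = d  ⇒  (33.1+30.5+23.4+22.6+34.8 − 5φ)·1 = 99.9
φ = (144.4 − 99.9/1) / 5 = 8.90 mm/h.

φ ≈ 8.90 mm/h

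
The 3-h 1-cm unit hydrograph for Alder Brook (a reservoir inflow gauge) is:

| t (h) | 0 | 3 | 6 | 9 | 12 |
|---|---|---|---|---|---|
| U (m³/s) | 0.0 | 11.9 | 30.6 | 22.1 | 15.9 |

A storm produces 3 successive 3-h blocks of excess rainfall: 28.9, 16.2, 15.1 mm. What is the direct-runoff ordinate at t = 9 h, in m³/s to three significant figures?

By discrete convolution, Q_j = Σ (P_i / 10 mm) · U_{j−i}.
At t = 9 h (j=3): Q = (28.9/10)·22.1 + (16.2/10)·30.6 + (15.1/10)·11.9 = 131 m³/s.

Q ≈ 131 m³/s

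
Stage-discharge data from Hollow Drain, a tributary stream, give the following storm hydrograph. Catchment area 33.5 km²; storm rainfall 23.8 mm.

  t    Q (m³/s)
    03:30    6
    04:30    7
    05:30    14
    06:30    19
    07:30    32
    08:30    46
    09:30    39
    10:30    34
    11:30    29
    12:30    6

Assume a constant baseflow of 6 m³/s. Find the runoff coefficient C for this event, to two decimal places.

ΣQ_DR = 172.0 m³/s; V = ΣQ_DR·Δt = 6.192 × 10^5 m³.
Runoff depth d = V / A = 18.48 mm.
C = d / P = 18.48 / 23.8 = 0.78.

C ≈ 0.78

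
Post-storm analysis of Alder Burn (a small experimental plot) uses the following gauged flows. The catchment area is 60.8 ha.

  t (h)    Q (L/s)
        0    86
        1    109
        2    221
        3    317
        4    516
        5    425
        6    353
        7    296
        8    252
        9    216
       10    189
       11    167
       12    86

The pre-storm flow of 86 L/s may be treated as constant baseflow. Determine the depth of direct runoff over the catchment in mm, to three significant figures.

Direct runoff: 0.0, 23.0, 135.0, 231.0, 430.0, 339.0, 267.0, 210.0, 166.0, 130.0, 103.0, 81.0, 0.0 L/s; ΣQ_DR = 2115 L/s.
V = ΣQ_DR · Δt = 2115 × 3600 s = 7.614 × 10^6 L.
Over A = 60.8 ha, depth = V / A = 12.5 mm.

d ≈ 12.5 mm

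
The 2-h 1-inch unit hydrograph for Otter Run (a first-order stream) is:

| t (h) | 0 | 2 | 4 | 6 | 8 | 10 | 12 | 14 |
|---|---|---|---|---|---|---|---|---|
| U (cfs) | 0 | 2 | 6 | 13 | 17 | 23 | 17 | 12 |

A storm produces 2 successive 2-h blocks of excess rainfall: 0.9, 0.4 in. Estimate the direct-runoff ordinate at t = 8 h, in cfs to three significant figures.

Q ≈ 20.5 cfs

By discrete convolution, Q_j = Σ (P_i / 1 in) · U_{j−i}.
At t = 8 h (j=4): Q = (0.9/1)·17 + (0.4/1)·13 = 20.5 cfs.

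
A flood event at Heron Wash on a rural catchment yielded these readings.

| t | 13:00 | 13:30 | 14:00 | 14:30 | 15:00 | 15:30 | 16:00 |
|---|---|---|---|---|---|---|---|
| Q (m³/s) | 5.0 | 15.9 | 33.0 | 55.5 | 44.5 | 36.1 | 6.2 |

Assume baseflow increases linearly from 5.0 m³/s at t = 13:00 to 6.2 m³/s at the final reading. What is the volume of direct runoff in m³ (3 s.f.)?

V ≈ 2.83 × 10^5 m³

Direct-runoff ordinates (Q − Q_b): 0.00, 10.70, 27.60, 49.90, 38.70, 30.10, 0.00 m³/s.
ΣQ_DR = 157.0 m³/s.
With Δt = 0.5 h = 1800 s, V = ΣQ_DR · Δt = 157.0 × 1800 = 2.83 × 10^5 m³.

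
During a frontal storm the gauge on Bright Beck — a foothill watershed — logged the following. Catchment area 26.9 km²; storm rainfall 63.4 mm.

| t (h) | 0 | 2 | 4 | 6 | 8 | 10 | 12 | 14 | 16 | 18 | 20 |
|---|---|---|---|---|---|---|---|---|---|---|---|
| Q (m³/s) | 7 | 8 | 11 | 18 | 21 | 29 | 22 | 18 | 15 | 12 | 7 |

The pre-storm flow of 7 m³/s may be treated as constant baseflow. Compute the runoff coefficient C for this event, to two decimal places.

ΣQ_DR = 91.00 m³/s; V = ΣQ_DR·Δt = 6.552 × 10^5 m³.
Runoff depth d = V / A = 24.36 mm.
C = d / P = 24.36 / 63.4 = 0.38.

C ≈ 0.38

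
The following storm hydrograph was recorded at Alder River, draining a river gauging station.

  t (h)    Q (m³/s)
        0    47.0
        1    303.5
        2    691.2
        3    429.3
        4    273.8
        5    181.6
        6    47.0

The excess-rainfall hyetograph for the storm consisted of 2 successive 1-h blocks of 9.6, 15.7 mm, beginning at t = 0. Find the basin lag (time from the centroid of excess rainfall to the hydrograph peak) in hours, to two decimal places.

Centroid of excess rainfall: t_c = Σ P_i·t̄_i / ΣP_i = 1.1206 h (block centres at 0.5, 1.5 h).
Hydrograph peak occurs at t = 2 h, so basin lag t_L = 2 − 1.1206 = 0.88 h.

t_L ≈ 0.88 h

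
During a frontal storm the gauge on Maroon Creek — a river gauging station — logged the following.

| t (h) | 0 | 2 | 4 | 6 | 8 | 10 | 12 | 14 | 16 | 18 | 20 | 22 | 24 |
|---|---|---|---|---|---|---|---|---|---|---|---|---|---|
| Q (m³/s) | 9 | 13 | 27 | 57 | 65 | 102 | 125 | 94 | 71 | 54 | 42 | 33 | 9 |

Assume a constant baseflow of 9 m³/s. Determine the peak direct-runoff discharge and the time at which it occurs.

Subtracting baseflow gives direct-runoff ordinates: 0.0, 4.0, 18.0, 48.0, 56.0, 93.0, 116.0, 85.0, 62.0, 45.0, 33.0, 24.0, 0.0 m³/s.
The maximum is 116.0 m³/s, occurring at the reading for t = 12 h.

Q_p = 116.0 m³/s at t = 12 h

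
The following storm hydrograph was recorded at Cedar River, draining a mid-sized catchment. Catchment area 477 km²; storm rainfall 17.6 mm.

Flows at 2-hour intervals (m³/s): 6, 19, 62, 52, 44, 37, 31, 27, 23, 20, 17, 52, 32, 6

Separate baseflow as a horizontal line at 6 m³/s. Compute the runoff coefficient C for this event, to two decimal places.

ΣQ_DR = 344.0 m³/s; V = ΣQ_DR·Δt = 2.477 × 10^6 m³.
Runoff depth d = V / A = 5.192 mm.
C = d / P = 5.192 / 17.6 = 0.30.

C ≈ 0.30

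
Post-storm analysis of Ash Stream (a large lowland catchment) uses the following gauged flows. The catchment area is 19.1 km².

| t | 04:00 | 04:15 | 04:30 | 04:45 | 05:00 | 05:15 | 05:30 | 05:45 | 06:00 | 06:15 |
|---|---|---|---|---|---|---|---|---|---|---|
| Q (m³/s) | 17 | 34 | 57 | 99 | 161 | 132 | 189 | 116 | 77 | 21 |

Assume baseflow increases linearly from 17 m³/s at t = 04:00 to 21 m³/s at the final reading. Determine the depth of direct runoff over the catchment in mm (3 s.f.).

Direct runoff: 0.00, 16.56, 39.11, 80.67, 142.22, 112.78, 169.33, 95.89, 56.44, 0.00 m³/s; ΣQ_DR = 713.0 m³/s.
V = ΣQ_DR · Δt = 713.0 × 900 s = 6.417 × 10^5 m³.
Over A = 19.1 km², depth = V / A = 33.6 mm.

d ≈ 33.6 mm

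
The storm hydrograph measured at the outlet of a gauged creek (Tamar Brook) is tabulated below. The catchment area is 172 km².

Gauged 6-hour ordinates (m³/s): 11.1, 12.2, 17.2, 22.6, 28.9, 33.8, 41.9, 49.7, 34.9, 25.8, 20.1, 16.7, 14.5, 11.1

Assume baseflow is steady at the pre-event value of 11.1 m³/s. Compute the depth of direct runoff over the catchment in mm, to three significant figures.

Direct runoff: 0.0, 1.1, 6.1, 11.5, 17.8, 22.7, 30.8, 38.6, 23.8, 14.7, 9.0, 5.6, 3.4, 0.0 m³/s; ΣQ_DR = 185.1 m³/s.
V = ΣQ_DR · Δt = 185.1 × 21600 s = 3.998 × 10^6 m³.
Over A = 172 km², depth = V / A = 23.2 mm.

d ≈ 23.2 mm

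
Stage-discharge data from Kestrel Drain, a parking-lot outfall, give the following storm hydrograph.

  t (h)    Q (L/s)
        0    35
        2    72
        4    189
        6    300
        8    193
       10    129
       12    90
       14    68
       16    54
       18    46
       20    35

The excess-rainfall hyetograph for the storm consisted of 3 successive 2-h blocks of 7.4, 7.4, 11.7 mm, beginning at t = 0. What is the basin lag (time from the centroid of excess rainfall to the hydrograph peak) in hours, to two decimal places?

Centroid of excess rainfall: t_c = Σ P_i·t̄_i / ΣP_i = 3.3245 h (block centres at 1, 3, 5 h).
Hydrograph peak occurs at t = 6 h, so basin lag t_L = 6 − 3.3245 = 2.68 h.

t_L ≈ 2.68 h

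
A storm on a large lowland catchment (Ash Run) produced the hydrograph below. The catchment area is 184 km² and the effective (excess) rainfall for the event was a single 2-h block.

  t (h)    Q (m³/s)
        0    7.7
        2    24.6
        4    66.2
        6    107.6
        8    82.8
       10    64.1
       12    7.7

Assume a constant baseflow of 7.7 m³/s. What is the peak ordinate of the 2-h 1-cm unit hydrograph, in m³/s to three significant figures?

U_p ≈ 83.2 m³/s

Direct runoff: 0.0, 16.9, 58.5, 99.9, 75.1, 56.4, 0.0 m³/s; ΣQ_DR = 306.8 m³/s, peak = 99.9 m³/s.
Runoff depth d = ΣQ_DR·Δt / A = 306.8 × 7200 / (184 km²) = 12.01 mm.
The 1-cm UH is the DRH scaled by (10 mm)/d, so U_p = 99.9 × 10/12.01 = 83.2 m³/s.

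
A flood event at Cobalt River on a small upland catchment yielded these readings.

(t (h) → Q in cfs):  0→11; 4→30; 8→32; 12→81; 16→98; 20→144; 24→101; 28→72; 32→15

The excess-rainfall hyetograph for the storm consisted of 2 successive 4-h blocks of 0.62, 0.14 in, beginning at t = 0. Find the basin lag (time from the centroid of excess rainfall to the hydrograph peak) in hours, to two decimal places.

t_L ≈ 17.26 h

Centroid of excess rainfall: t_c = Σ P_i·t̄_i / ΣP_i = 2.7368 h (block centres at 2, 6 h).
Hydrograph peak occurs at t = 20 h, so basin lag t_L = 20 − 2.7368 = 17.26 h.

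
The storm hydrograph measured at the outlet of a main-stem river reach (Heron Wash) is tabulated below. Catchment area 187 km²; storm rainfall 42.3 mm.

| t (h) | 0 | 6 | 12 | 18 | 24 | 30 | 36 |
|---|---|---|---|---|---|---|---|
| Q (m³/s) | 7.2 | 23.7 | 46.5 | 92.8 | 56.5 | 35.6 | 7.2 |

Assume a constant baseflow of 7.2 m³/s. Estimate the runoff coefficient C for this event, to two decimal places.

ΣQ_DR = 219.1 m³/s; V = ΣQ_DR·Δt = 4.733 × 10^6 m³.
Runoff depth d = V / A = 25.31 mm.
C = d / P = 25.31 / 42.3 = 0.60.

C ≈ 0.60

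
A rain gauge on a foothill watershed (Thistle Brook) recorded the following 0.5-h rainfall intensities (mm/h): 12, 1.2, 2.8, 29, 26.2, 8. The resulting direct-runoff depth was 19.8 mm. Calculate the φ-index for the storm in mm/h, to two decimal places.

Only the 3 blocks with intensity above φ contribute runoff: 12, 29, 26.2 mm/h.
Σ(I−φ)·Δt = d  ⇒  (12+29+26.2 − 3φ)·0.5 = 19.8
φ = (67.20 − 19.8/0.5) / 3 = 9.20 mm/h.

φ ≈ 9.20 mm/h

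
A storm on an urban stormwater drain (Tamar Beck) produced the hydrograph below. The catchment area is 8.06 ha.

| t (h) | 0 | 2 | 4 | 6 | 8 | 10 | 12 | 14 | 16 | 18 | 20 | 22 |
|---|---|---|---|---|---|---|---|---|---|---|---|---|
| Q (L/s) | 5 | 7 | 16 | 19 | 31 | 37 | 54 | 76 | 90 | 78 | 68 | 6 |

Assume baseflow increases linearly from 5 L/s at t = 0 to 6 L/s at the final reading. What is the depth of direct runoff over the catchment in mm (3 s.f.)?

Direct runoff: 0.00, 1.91, 10.82, 13.73, 25.64, 31.55, 48.45, 70.36, 84.27, 72.18, 62.09, 0.00 L/s; ΣQ_DR = 421.0 L/s.
V = ΣQ_DR · Δt = 421.0 × 7200 s = 3.031 × 10^6 L.
Over A = 8.06 ha, depth = V / A = 37.6 mm.

d ≈ 37.6 mm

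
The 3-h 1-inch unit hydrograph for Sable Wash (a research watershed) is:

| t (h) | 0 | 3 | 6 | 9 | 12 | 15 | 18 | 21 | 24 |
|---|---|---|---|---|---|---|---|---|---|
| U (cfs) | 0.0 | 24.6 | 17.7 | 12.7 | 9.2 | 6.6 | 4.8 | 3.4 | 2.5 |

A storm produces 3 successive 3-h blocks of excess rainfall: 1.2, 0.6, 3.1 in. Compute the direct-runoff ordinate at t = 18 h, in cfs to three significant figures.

Q ≈ 38.2 cfs

By discrete convolution, Q_j = Σ (P_i / 1 in) · U_{j−i}.
At t = 18 h (j=6): Q = (1.2/1)·4.8 + (0.6/1)·6.6 + (3.1/1)·9.2 = 38.2 cfs.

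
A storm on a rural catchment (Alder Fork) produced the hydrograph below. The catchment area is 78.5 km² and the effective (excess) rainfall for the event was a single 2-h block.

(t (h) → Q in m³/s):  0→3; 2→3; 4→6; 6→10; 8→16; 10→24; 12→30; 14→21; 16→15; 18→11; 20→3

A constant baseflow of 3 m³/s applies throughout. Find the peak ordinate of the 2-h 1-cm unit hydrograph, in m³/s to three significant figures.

U_p ≈ 27.0 m³/s

Direct runoff: 0.0, 0.0, 3.0, 7.0, 13.0, 21.0, 27.0, 18.0, 12.0, 8.0, 0.0 m³/s; ΣQ_DR = 109.0 m³/s, peak = 27.0 m³/s.
Runoff depth d = ΣQ_DR·Δt / A = 109.0 × 7200 / (78.5 km²) = 9.997 mm.
The 1-cm UH is the DRH scaled by (10 mm)/d, so U_p = 27.0 × 10/9.997 = 27.0 m³/s.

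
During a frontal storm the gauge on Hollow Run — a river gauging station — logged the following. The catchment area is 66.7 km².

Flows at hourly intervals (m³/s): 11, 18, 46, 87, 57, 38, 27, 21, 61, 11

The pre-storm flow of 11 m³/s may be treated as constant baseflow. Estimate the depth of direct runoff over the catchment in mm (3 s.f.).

d ≈ 14.4 mm

Direct runoff: 0.0, 7.0, 35.0, 76.0, 46.0, 27.0, 16.0, 10.0, 50.0, 0.0 m³/s; ΣQ_DR = 267.0 m³/s.
V = ΣQ_DR · Δt = 267.0 × 3600 s = 9.612 × 10^5 m³.
Over A = 66.7 km², depth = V / A = 14.4 mm.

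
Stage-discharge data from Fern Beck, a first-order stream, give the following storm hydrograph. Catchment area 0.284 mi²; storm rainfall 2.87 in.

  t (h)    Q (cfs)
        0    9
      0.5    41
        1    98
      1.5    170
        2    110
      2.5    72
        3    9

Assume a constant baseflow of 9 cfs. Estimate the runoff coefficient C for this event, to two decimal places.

ΣQ_DR = 446.0 cfs; V = ΣQ_DR·Δt = 8.028 × 10^5 ft³.
Runoff depth d = V / A = 1.217 in.
C = d / P = 1.217 / 2.87 = 0.42.

C ≈ 0.42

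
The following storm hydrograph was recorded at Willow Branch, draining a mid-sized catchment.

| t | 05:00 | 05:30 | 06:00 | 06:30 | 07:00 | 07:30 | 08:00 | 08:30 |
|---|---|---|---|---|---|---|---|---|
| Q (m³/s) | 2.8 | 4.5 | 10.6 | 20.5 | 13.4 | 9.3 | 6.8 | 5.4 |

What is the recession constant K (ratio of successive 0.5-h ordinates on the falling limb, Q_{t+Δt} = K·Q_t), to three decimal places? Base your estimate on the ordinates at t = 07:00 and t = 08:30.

K ≈ 0.739

Using the recession-limb readings at t = 07:00 and t = 08:30: Q falls from 13.4 to 5.4 m³/s over 3 intervals.
K = (Q₂/Q₁)^(1/3) = (5.4/13.4)^(1/3) = 0.739.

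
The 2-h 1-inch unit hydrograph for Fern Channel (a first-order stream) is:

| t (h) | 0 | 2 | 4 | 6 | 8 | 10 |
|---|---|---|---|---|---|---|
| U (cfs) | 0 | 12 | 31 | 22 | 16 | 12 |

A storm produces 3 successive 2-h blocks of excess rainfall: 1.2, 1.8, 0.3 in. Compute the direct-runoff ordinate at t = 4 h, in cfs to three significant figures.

By discrete convolution, Q_j = Σ (P_i / 1 in) · U_{j−i}.
At t = 4 h (j=2): Q = (1.2/1)·31 + (1.8/1)·12 + (0.3/1)·0 = 58.8 cfs.

Q ≈ 58.8 cfs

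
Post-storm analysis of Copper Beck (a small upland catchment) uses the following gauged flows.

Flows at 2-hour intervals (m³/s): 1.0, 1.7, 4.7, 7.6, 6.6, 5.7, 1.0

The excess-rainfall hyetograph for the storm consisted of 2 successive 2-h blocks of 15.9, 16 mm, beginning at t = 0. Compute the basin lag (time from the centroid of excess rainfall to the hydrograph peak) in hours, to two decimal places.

t_L ≈ 4.00 h

Centroid of excess rainfall: t_c = Σ P_i·t̄_i / ΣP_i = 2.0031 h (block centres at 1, 3 h).
Hydrograph peak occurs at t = 6 h, so basin lag t_L = 6 − 2.0031 = 4.00 h.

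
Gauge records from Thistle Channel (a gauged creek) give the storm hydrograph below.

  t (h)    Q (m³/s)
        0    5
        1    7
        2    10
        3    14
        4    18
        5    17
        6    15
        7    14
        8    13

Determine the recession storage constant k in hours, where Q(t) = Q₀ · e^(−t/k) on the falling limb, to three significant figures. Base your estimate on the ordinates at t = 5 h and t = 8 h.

k ≈ 11.2 h

On the falling limb, Q drops from 17 to 13 m³/s between t = 5 h and t = 8 h (Δt = 3 h).
k = −Δt / ln(Q₂/Q₁) = −3 / ln(13/17) = 11.2 h.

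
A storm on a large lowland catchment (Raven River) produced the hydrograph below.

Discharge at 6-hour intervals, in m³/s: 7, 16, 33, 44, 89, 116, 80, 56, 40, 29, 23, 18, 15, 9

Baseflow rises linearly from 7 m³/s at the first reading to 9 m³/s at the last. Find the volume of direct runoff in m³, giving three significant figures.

Direct-runoff ordinates (Q − Q_b): 0.00, 8.85, 25.69, 36.54, 81.38, 108.23, 72.08, 47.92, 31.77, 20.62, 14.46, 9.31, 6.15, 0.00 m³/s.
ΣQ_DR = 463.0 m³/s.
With Δt = 6 h = 21600 s, V = ΣQ_DR · Δt = 463.0 × 21600 = 1.00 × 10^7 m³.

V ≈ 1.00 × 10^7 m³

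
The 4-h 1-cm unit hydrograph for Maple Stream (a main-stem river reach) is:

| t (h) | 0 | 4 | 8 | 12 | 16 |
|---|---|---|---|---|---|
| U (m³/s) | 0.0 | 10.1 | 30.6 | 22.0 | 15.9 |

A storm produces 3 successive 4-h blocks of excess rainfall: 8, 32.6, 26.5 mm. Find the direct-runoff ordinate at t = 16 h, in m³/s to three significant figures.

Q ≈ 166 m³/s

By discrete convolution, Q_j = Σ (P_i / 10 mm) · U_{j−i}.
At t = 16 h (j=4): Q = (8/10)·15.9 + (32.6/10)·22.0 + (26.5/10)·30.6 = 166 m³/s.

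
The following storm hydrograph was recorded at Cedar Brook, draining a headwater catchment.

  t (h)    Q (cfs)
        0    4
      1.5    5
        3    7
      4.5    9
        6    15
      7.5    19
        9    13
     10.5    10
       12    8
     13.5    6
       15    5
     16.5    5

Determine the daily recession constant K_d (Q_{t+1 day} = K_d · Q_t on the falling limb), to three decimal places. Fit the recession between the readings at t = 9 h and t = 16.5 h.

K_d ≈ 0.047

Between t = 9 h and t = 16.5 h the flow falls from 13 to 5 cfs over 5×1.5 h = 7.5 h.
Per-interval ratio K = (5/13)^(1/5) = 0.8260; K_d = K^(24/1.5) = 0.047.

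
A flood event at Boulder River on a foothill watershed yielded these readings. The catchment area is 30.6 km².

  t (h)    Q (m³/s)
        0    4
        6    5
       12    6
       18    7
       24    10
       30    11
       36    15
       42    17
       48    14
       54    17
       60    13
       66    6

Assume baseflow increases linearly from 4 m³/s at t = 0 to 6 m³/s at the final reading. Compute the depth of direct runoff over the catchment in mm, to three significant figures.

Direct runoff: 0.00, 0.82, 1.64, 2.45, 5.27, 6.09, 9.91, 11.73, 8.55, 11.36, 7.18, 0.00 m³/s; ΣQ_DR = 65.00 m³/s.
V = ΣQ_DR · Δt = 65.00 × 21600 s = 1.404 × 10^6 m³.
Over A = 30.6 km², depth = V / A = 45.9 mm.

d ≈ 45.9 mm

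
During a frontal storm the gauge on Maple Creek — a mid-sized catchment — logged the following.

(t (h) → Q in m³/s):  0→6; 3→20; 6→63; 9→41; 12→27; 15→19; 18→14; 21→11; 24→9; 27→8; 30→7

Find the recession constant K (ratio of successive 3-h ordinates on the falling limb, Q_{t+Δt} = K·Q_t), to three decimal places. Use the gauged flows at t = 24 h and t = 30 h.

K ≈ 0.882

Using the recession-limb readings at t = 24 h and t = 30 h: Q falls from 9 to 7 m³/s over 2 intervals.
K = (Q₂/Q₁)^(1/2) = (7/9)^(1/2) = 0.882.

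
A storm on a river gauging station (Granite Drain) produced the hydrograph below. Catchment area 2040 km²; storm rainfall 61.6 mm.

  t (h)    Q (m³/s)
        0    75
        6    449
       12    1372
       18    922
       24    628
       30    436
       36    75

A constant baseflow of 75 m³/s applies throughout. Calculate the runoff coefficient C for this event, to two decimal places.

C ≈ 0.59

ΣQ_DR = 3432 m³/s; V = ΣQ_DR·Δt = 7.413 × 10^7 m³.
Runoff depth d = V / A = 36.34 mm.
C = d / P = 36.34 / 61.6 = 0.59.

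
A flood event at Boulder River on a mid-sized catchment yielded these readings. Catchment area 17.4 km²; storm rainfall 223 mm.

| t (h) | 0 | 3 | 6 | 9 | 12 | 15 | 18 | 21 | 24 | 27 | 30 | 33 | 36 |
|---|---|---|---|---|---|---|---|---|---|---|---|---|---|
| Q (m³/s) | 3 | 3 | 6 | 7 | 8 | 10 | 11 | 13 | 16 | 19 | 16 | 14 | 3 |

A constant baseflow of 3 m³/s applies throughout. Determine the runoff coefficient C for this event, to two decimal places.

ΣQ_DR = 90.00 m³/s; V = ΣQ_DR·Δt = 9.720 × 10^5 m³.
Runoff depth d = V / A = 55.86 mm.
C = d / P = 55.86 / 223 = 0.25.

C ≈ 0.25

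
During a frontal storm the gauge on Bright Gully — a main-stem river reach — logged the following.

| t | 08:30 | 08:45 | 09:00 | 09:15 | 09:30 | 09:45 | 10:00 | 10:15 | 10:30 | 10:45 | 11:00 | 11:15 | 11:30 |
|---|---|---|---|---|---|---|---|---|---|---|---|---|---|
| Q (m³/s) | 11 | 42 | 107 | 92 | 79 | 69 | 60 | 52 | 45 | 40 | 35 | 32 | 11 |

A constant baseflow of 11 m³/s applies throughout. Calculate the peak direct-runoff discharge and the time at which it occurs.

Subtracting baseflow gives direct-runoff ordinates: 0.0, 31.0, 96.0, 81.0, 68.0, 58.0, 49.0, 41.0, 34.0, 29.0, 24.0, 21.0, 0.0 m³/s.
The maximum is 96.0 m³/s, occurring at the reading for t = 09:00.

Q_p = 96.0 m³/s at t = 09:00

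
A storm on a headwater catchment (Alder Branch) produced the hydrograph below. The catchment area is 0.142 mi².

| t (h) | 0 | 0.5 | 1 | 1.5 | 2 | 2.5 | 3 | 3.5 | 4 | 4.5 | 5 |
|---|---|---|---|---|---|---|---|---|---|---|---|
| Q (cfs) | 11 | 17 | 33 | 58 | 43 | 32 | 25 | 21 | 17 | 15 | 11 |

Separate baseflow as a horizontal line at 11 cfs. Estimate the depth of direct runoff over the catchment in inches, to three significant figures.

Direct runoff: 0.0, 6.0, 22.0, 47.0, 32.0, 21.0, 14.0, 10.0, 6.0, 4.0, 0.0 cfs; ΣQ_DR = 162.0 cfs.
V = ΣQ_DR · Δt = 162.0 × 1800 s = 2.916 × 10^5 ft³.
Over A = 0.142 mi², depth = V / A = 0.884 in.

d ≈ 0.884 in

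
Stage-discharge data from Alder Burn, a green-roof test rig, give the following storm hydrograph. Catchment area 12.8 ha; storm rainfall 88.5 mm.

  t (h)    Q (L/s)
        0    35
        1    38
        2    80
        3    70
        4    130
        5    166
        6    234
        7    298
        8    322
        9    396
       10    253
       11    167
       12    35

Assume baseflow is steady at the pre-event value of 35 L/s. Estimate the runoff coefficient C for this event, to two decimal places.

C ≈ 0.56

ΣQ_DR = 1769 L/s; V = ΣQ_DR·Δt = 6.368 × 10^6 L.
Runoff depth d = V / A = 49.75 mm.
C = d / P = 49.75 / 88.5 = 0.56.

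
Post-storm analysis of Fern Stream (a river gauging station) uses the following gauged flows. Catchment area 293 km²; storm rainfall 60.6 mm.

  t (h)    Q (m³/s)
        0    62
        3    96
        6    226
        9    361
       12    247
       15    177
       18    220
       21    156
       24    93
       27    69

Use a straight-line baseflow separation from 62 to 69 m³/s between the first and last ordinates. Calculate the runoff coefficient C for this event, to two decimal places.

C ≈ 0.64

ΣQ_DR = 1052 m³/s; V = ΣQ_DR·Δt = 1.136 × 10^7 m³.
Runoff depth d = V / A = 38.78 mm.
C = d / P = 38.78 / 60.6 = 0.64.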